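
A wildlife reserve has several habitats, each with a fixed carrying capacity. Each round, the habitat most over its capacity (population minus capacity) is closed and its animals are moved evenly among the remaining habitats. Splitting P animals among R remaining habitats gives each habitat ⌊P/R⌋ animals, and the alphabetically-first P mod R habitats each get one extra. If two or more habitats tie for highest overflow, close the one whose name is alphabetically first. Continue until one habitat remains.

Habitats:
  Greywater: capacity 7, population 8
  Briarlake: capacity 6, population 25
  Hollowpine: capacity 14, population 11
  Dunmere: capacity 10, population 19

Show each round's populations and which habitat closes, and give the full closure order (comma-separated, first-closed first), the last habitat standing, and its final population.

Closure order: Briarlake, Dunmere, Greywater
Last habitat: Hollowpine with 63 animals

Round 1: Briarlake=25 Dunmere=19 Greywater=8 Hollowpine=11 → close Briarlake (overflow 19)
  25÷3 = 8 each, +1 to first 1
Round 2: Dunmere=28 Greywater=16 Hollowpine=19 → close Dunmere (overflow 18)
  28÷2 = 14 each, +1 to first 0
Round 3: Greywater=30 Hollowpine=33 → close Greywater (overflow 23)
  30÷1 = 30 each, +1 to first 0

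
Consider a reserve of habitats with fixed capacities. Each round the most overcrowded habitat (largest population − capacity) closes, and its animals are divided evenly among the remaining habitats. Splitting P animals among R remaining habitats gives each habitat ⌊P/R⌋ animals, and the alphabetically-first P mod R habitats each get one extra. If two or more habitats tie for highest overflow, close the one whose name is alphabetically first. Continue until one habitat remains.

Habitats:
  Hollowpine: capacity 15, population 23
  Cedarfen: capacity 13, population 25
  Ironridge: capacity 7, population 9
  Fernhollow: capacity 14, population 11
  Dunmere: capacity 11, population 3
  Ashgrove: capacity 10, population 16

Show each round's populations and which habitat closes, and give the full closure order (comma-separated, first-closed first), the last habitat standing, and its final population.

Closure order: Cedarfen, Hollowpine, Ashgrove, Ironridge, Fernhollow
Last habitat: Dunmere with 87 animals

Round 1: Ashgrove=16 Cedarfen=25 Dunmere=3 Fernhollow=11 Hollowpine=23 Ironridge=9 → close Cedarfen (overflow 12)
  25÷5 = 5 each, +1 to first 0
Round 2: Ashgrove=21 Dunmere=8 Fernhollow=16 Hollowpine=28 Ironridge=14 → close Hollowpine (overflow 13)
  28÷4 = 7 each, +1 to first 0
Round 3: Ashgrove=28 Dunmere=15 Fernhollow=23 Ironridge=21 → close Ashgrove (overflow 18)
  28÷3 = 9 each, +1 to first 1
Round 4: Dunmere=25 Fernhollow=32 Ironridge=30 → close Ironridge (overflow 23)
  30÷2 = 15 each, +1 to first 0
Round 5: Dunmere=40 Fernhollow=47 → close Fernhollow (overflow 33)
  47÷1 = 47 each, +1 to first 0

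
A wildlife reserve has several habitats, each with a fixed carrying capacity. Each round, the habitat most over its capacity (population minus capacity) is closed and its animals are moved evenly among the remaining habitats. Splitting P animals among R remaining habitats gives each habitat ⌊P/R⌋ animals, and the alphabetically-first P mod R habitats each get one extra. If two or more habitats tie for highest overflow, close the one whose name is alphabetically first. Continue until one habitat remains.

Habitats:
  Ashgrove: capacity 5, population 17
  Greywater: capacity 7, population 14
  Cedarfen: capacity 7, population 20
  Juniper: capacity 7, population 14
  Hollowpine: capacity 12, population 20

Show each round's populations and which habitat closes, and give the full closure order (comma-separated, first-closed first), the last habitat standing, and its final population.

Closure order: Cedarfen, Ashgrove, Greywater, Hollowpine
Last habitat: Juniper with 85 animals

Round 1: Ashgrove=17 Cedarfen=20 Greywater=14 Hollowpine=20 Juniper=14 → close Cedarfen (overflow 13)
  20÷4 = 5 each, +1 to first 0
Round 2: Ashgrove=22 Greywater=19 Hollowpine=25 Juniper=19 → close Ashgrove (overflow 17)
  22÷3 = 7 each, +1 to first 1
Round 3: Greywater=27 Hollowpine=32 Juniper=26 → close Greywater (overflow 20)
  27÷2 = 13 each, +1 to first 1
Round 4: Hollowpine=46 Juniper=39 → close Hollowpine (overflow 34)
  46÷1 = 46 each, +1 to first 0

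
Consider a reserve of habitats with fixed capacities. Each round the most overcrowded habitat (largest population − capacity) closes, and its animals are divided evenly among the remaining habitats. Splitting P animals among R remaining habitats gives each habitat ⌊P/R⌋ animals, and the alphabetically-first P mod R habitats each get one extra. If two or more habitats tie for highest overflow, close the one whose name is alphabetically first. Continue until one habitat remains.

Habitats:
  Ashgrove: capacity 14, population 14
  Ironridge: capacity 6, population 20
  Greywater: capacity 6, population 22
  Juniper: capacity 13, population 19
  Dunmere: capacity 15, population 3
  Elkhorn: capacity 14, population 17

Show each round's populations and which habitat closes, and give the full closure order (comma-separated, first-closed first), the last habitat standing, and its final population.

Closure order: Greywater, Ironridge, Juniper, Elkhorn, Ashgrove
Last habitat: Dunmere with 95 animals

Round 1: Ashgrove=14 Dunmere=3 Elkhorn=17 Greywater=22 Ironridge=20 Juniper=19 → close Greywater (overflow 16)
  22÷5 = 4 each, +1 to first 2
Round 2: Ashgrove=19 Dunmere=8 Elkhorn=21 Ironridge=24 Juniper=23 → close Ironridge (overflow 18)
  24÷4 = 6 each, +1 to first 0
Round 3: Ashgrove=25 Dunmere=14 Elkhorn=27 Juniper=29 → close Juniper (overflow 16)
  29÷3 = 9 each, +1 to first 2
Round 4: Ashgrove=35 Dunmere=24 Elkhorn=36 → close Elkhorn (overflow 22)
  36÷2 = 18 each, +1 to first 0
Round 5: Ashgrove=53 Dunmere=42 → close Ashgrove (overflow 39)
  53÷1 = 53 each, +1 to first 0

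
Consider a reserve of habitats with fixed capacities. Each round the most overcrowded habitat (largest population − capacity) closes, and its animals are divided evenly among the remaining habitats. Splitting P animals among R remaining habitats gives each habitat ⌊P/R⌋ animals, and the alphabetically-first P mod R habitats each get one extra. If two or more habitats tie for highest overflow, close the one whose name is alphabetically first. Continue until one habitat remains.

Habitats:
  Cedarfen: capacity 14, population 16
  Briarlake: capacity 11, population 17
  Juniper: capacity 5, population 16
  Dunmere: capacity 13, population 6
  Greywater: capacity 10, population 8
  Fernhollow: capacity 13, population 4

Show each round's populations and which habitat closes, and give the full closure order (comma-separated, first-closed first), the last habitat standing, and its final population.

Round 1: Briarlake=17 Cedarfen=16 Dunmere=6 Fernhollow=4 Greywater=8 Juniper=16 → close Juniper (overflow 11)
  16÷5 = 3 each, +1 to first 1
Round 2: Briarlake=21 Cedarfen=19 Dunmere=9 Fernhollow=7 Greywater=11 → close Briarlake (overflow 10)
  21÷4 = 5 each, +1 to first 1
Round 3: Cedarfen=25 Dunmere=14 Fernhollow=12 Greywater=16 → close Cedarfen (overflow 11)
  25÷3 = 8 each, +1 to first 1
Round 4: Dunmere=23 Fernhollow=20 Greywater=24 → close Greywater (overflow 14)
  24÷2 = 12 each, +1 to first 0
Round 5: Dunmere=35 Fernhollow=32 → close Dunmere (overflow 22)
  35÷1 = 35 each, +1 to first 0

Closure order: Juniper, Briarlake, Cedarfen, Greywater, Dunmere
Last habitat: Fernhollow with 67 animals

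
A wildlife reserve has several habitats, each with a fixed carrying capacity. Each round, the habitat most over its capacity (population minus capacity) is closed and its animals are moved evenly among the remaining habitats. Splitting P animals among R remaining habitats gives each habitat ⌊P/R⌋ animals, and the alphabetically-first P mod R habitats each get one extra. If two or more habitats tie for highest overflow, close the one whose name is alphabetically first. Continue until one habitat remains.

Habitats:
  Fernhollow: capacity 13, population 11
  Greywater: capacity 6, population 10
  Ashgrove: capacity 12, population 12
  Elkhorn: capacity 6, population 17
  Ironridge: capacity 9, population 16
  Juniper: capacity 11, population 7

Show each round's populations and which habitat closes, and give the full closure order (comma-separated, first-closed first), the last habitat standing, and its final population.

Round 1: Ashgrove=12 Elkhorn=17 Fernhollow=11 Greywater=10 Ironridge=16 Juniper=7 → close Elkhorn (overflow 11)
  17÷5 = 3 each, +1 to first 2
Round 2: Ashgrove=16 Fernhollow=15 Greywater=13 Ironridge=19 Juniper=10 → close Ironridge (overflow 10)
  19÷4 = 4 each, +1 to first 3
Round 3: Ashgrove=21 Fernhollow=20 Greywater=18 Juniper=14 → close Greywater (overflow 12)
  18÷3 = 6 each, +1 to first 0
Round 4: Ashgrove=27 Fernhollow=26 Juniper=20 → close Ashgrove (overflow 15)
  27÷2 = 13 each, +1 to first 1
Round 5: Fernhollow=40 Juniper=33 → close Fernhollow (overflow 27)
  40÷1 = 40 each, +1 to first 0

Closure order: Elkhorn, Ironridge, Greywater, Ashgrove, Fernhollow
Last habitat: Juniper with 73 animals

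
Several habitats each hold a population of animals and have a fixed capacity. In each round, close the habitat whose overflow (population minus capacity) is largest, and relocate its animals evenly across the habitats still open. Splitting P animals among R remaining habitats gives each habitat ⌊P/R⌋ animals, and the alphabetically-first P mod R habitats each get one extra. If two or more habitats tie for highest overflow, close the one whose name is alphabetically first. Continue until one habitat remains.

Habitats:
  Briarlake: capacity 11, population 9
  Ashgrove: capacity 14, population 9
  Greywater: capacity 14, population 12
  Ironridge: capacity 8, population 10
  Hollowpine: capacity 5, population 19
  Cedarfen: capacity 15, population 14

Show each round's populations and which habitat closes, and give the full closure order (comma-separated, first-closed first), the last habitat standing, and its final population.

Round 1: Ashgrove=9 Briarlake=9 Cedarfen=14 Greywater=12 Hollowpine=19 Ironridge=10 → close Hollowpine (overflow 14)
  19÷5 = 3 each, +1 to first 4
Round 2: Ashgrove=13 Briarlake=13 Cedarfen=18 Greywater=16 Ironridge=13 → close Ironridge (overflow 5)
  13÷4 = 3 each, +1 to first 1
Round 3: Ashgrove=17 Briarlake=16 Cedarfen=21 Greywater=19 → close Cedarfen (overflow 6)
  21÷3 = 7 each, +1 to first 0
Round 4: Ashgrove=24 Briarlake=23 Greywater=26 → close Briarlake (overflow 12)
  23÷2 = 11 each, +1 to first 1
Round 5: Ashgrove=36 Greywater=37 → close Greywater (overflow 23)
  37÷1 = 37 each, +1 to first 0

Closure order: Hollowpine, Ironridge, Cedarfen, Briarlake, Greywater
Last habitat: Ashgrove with 73 animals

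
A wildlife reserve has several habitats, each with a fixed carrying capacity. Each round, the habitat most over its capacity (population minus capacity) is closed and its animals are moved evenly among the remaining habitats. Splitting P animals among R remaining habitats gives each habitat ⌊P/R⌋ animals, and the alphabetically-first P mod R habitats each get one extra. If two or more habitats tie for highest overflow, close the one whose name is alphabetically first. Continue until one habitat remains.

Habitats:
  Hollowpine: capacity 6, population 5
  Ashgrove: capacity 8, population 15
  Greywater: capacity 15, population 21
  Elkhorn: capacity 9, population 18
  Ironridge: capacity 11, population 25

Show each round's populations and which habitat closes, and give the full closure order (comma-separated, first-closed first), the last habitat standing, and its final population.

Round 1: Ashgrove=15 Elkhorn=18 Greywater=21 Hollowpine=5 Ironridge=25 → close Ironridge (overflow 14)
  25÷4 = 6 each, +1 to first 1
Round 2: Ashgrove=22 Elkhorn=24 Greywater=27 Hollowpine=11 → close Elkhorn (overflow 15)
  24÷3 = 8 each, +1 to first 0
Round 3: Ashgrove=30 Greywater=35 Hollowpine=19 → close Ashgrove (overflow 22)
  30÷2 = 15 each, +1 to first 0
Round 4: Greywater=50 Hollowpine=34 → close Greywater (overflow 35)
  50÷1 = 50 each, +1 to first 0

Closure order: Ironridge, Elkhorn, Ashgrove, Greywater
Last habitat: Hollowpine with 84 animals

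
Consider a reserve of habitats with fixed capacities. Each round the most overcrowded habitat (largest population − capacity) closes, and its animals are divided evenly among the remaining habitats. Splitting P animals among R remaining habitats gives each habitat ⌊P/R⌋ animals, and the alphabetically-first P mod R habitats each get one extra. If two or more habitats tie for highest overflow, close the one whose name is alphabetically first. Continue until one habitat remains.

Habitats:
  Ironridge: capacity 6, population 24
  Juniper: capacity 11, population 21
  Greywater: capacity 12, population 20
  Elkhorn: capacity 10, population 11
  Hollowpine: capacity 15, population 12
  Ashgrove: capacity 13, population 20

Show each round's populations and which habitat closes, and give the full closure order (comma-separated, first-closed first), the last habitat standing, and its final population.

Round 1: Ashgrove=20 Elkhorn=11 Greywater=20 Hollowpine=12 Ironridge=24 Juniper=21 → close Ironridge (overflow 18)
  24÷5 = 4 each, +1 to first 4
Round 2: Ashgrove=25 Elkhorn=16 Greywater=25 Hollowpine=17 Juniper=25 → close Juniper (overflow 14)
  25÷4 = 6 each, +1 to first 1
Round 3: Ashgrove=32 Elkhorn=22 Greywater=31 Hollowpine=23 → close Ashgrove (overflow 19)
  32÷3 = 10 each, +1 to first 2
Round 4: Elkhorn=33 Greywater=42 Hollowpine=33 → close Greywater (overflow 30)
  42÷2 = 21 each, +1 to first 0
Round 5: Elkhorn=54 Hollowpine=54 → close Elkhorn (overflow 44)
  54÷1 = 54 each, +1 to first 0

Closure order: Ironridge, Juniper, Ashgrove, Greywater, Elkhorn
Last habitat: Hollowpine with 108 animals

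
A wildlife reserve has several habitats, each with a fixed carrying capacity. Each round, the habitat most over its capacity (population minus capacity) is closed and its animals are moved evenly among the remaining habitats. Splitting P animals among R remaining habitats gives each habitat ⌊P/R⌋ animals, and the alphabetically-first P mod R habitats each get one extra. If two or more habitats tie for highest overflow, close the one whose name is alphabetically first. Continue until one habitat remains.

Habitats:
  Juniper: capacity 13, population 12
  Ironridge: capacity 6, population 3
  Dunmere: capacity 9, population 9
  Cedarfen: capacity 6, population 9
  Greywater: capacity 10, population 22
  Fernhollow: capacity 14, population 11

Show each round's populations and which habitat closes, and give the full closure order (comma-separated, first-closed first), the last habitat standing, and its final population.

Closure order: Greywater, Cedarfen, Dunmere, Juniper, Fernhollow
Last habitat: Ironridge with 66 animals

Round 1: Cedarfen=9 Dunmere=9 Fernhollow=11 Greywater=22 Ironridge=3 Juniper=12 → close Greywater (overflow 12)
  22÷5 = 4 each, +1 to first 2
Round 2: Cedarfen=14 Dunmere=14 Fernhollow=15 Ironridge=7 Juniper=16 → close Cedarfen (overflow 8)
  14÷4 = 3 each, +1 to first 2
Round 3: Dunmere=18 Fernhollow=19 Ironridge=10 Juniper=19 → close Dunmere (overflow 9)
  18÷3 = 6 each, +1 to first 0
Round 4: Fernhollow=25 Ironridge=16 Juniper=25 → close Juniper (overflow 12)
  25÷2 = 12 each, +1 to first 1
Round 5: Fernhollow=38 Ironridge=28 → close Fernhollow (overflow 24)
  38÷1 = 38 each, +1 to first 0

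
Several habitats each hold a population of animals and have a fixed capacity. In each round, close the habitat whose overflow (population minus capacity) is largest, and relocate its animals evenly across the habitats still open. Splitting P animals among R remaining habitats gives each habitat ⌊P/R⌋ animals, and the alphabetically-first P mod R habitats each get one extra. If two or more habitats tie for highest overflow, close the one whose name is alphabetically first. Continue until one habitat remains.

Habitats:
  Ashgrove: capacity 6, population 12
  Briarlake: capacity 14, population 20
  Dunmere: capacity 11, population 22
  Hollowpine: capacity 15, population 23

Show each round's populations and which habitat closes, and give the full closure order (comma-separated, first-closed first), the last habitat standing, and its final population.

Closure order: Dunmere, Hollowpine, Ashgrove
Last habitat: Briarlake with 77 animals

Round 1: Ashgrove=12 Briarlake=20 Dunmere=22 Hollowpine=23 → close Dunmere (overflow 11)
  22÷3 = 7 each, +1 to first 1
Round 2: Ashgrove=20 Briarlake=27 Hollowpine=30 → close Hollowpine (overflow 15)
  30÷2 = 15 each, +1 to first 0
Round 3: Ashgrove=35 Briarlake=42 → close Ashgrove (overflow 29)
  35÷1 = 35 each, +1 to first 0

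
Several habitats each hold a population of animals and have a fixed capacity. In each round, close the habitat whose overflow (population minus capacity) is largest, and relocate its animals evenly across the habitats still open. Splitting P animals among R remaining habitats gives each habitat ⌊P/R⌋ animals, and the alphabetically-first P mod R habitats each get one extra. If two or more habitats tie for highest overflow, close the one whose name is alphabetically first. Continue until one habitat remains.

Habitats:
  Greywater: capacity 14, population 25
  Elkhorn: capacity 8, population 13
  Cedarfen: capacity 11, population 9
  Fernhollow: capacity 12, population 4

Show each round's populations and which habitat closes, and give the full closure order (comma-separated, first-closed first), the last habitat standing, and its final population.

Round 1: Cedarfen=9 Elkhorn=13 Fernhollow=4 Greywater=25 → close Greywater (overflow 11)
  25÷3 = 8 each, +1 to first 1
Round 2: Cedarfen=18 Elkhorn=21 Fernhollow=12 → close Elkhorn (overflow 13)
  21÷2 = 10 each, +1 to first 1
Round 3: Cedarfen=29 Fernhollow=22 → close Cedarfen (overflow 18)
  29÷1 = 29 each, +1 to first 0

Closure order: Greywater, Elkhorn, Cedarfen
Last habitat: Fernhollow with 51 animals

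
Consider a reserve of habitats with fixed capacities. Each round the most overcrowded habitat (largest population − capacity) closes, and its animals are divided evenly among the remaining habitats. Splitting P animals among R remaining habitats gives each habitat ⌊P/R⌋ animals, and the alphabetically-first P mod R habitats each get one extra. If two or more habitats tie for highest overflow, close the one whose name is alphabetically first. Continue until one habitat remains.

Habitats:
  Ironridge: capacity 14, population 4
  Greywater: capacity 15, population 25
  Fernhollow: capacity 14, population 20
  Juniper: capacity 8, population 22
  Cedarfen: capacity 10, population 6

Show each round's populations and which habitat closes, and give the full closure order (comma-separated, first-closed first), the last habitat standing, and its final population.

Round 1: Cedarfen=6 Fernhollow=20 Greywater=25 Ironridge=4 Juniper=22 → close Juniper (overflow 14)
  22÷4 = 5 each, +1 to first 2
Round 2: Cedarfen=12 Fernhollow=26 Greywater=30 Ironridge=9 → close Greywater (overflow 15)
  30÷3 = 10 each, +1 to first 0
Round 3: Cedarfen=22 Fernhollow=36 Ironridge=19 → close Fernhollow (overflow 22)
  36÷2 = 18 each, +1 to first 0
Round 4: Cedarfen=40 Ironridge=37 → close Cedarfen (overflow 30)
  40÷1 = 40 each, +1 to first 0

Closure order: Juniper, Greywater, Fernhollow, Cedarfen
Last habitat: Ironridge with 77 animals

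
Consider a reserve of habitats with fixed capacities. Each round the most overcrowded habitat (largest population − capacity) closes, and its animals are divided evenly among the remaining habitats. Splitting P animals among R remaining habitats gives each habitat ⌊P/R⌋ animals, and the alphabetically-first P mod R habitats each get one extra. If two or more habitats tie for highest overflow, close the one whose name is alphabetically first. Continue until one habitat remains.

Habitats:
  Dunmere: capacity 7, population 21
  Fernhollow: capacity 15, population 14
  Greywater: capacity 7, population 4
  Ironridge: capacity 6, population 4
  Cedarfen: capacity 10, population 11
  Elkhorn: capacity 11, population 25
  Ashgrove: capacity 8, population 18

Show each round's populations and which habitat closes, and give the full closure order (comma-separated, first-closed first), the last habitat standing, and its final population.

Round 1: Ashgrove=18 Cedarfen=11 Dunmere=21 Elkhorn=25 Fernhollow=14 Greywater=4 Ironridge=4 → close Dunmere (overflow 14)
  21÷6 = 3 each, +1 to first 3
Round 2: Ashgrove=22 Cedarfen=15 Elkhorn=29 Fernhollow=17 Greywater=7 Ironridge=7 → close Elkhorn (overflow 18)
  29÷5 = 5 each, +1 to first 4
Round 3: Ashgrove=28 Cedarfen=21 Fernhollow=23 Greywater=13 Ironridge=12 → close Ashgrove (overflow 20)
  28÷4 = 7 each, +1 to first 0
Round 4: Cedarfen=28 Fernhollow=30 Greywater=20 Ironridge=19 → close Cedarfen (overflow 18)
  28÷3 = 9 each, +1 to first 1
Round 5: Fernhollow=40 Greywater=29 Ironridge=28 → close Fernhollow (overflow 25)
  40÷2 = 20 each, +1 to first 0
Round 6: Greywater=49 Ironridge=48 → close Greywater (overflow 42)
  49÷1 = 49 each, +1 to first 0

Closure order: Dunmere, Elkhorn, Ashgrove, Cedarfen, Fernhollow, Greywater
Last habitat: Ironridge with 97 animals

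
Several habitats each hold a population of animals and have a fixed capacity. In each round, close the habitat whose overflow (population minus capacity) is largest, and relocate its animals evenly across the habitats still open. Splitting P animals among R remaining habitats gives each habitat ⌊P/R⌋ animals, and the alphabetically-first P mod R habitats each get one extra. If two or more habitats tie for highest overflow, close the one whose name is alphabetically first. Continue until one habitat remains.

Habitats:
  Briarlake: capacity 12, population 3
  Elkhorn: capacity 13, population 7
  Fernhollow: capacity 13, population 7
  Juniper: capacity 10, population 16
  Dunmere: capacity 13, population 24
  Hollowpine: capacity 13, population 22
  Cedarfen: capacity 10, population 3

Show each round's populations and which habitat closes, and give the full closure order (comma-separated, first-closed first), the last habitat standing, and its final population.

Closure order: Dunmere, Hollowpine, Juniper, Elkhorn, Briarlake, Fernhollow
Last habitat: Cedarfen with 82 animals

Round 1: Briarlake=3 Cedarfen=3 Dunmere=24 Elkhorn=7 Fernhollow=7 Hollowpine=22 Juniper=16 → close Dunmere (overflow 11)
  24÷6 = 4 each, +1 to first 0
Round 2: Briarlake=7 Cedarfen=7 Elkhorn=11 Fernhollow=11 Hollowpine=26 Juniper=20 → close Hollowpine (overflow 13)
  26÷5 = 5 each, +1 to first 1
Round 3: Briarlake=13 Cedarfen=12 Elkhorn=16 Fernhollow=16 Juniper=25 → close Juniper (overflow 15)
  25÷4 = 6 each, +1 to first 1
Round 4: Briarlake=20 Cedarfen=18 Elkhorn=22 Fernhollow=22 → close Elkhorn (overflow 9)
  22÷3 = 7 each, +1 to first 1
Round 5: Briarlake=28 Cedarfen=25 Fernhollow=29 → close Briarlake (overflow 16)
  28÷2 = 14 each, +1 to first 0
Round 6: Cedarfen=39 Fernhollow=43 → close Fernhollow (overflow 30)
  43÷1 = 43 each, +1 to first 0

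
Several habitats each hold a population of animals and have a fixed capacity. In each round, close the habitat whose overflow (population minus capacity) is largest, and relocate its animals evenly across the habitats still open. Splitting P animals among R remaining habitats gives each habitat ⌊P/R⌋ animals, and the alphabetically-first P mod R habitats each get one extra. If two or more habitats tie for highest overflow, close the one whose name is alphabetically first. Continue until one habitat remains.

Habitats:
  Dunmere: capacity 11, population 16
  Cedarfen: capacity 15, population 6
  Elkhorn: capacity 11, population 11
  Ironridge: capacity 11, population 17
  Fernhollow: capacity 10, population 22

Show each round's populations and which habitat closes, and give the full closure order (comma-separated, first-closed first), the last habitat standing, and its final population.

Round 1: Cedarfen=6 Dunmere=16 Elkhorn=11 Fernhollow=22 Ironridge=17 → close Fernhollow (overflow 12)
  22÷4 = 5 each, +1 to first 2
Round 2: Cedarfen=12 Dunmere=22 Elkhorn=16 Ironridge=22 → close Dunmere (overflow 11)
  22÷3 = 7 each, +1 to first 1
Round 3: Cedarfen=20 Elkhorn=23 Ironridge=29 → close Ironridge (overflow 18)
  29÷2 = 14 each, +1 to first 1
Round 4: Cedarfen=35 Elkhorn=37 → close Elkhorn (overflow 26)
  37÷1 = 37 each, +1 to first 0

Closure order: Fernhollow, Dunmere, Ironridge, Elkhorn
Last habitat: Cedarfen with 72 animals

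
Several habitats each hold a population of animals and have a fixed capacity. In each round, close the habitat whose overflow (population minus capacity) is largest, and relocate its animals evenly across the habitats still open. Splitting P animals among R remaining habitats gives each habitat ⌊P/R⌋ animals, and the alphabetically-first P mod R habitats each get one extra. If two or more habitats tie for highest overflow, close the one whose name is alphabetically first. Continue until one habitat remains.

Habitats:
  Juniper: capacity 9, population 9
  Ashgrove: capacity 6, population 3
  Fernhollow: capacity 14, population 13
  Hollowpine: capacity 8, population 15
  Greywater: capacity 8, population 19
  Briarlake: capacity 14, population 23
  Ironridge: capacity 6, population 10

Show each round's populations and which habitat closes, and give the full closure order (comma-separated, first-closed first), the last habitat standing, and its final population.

Round 1: Ashgrove=3 Briarlake=23 Fernhollow=13 Greywater=19 Hollowpine=15 Ironridge=10 Juniper=9 → close Greywater (overflow 11)
  19÷6 = 3 each, +1 to first 1
Round 2: Ashgrove=7 Briarlake=26 Fernhollow=16 Hollowpine=18 Ironridge=13 Juniper=12 → close Briarlake (overflow 12)
  26÷5 = 5 each, +1 to first 1
Round 3: Ashgrove=13 Fernhollow=21 Hollowpine=23 Ironridge=18 Juniper=17 → close Hollowpine (overflow 15)
  23÷4 = 5 each, +1 to first 3
Round 4: Ashgrove=19 Fernhollow=27 Ironridge=24 Juniper=22 → close Ironridge (overflow 18)
  24÷3 = 8 each, +1 to first 0
Round 5: Ashgrove=27 Fernhollow=35 Juniper=30 → close Ashgrove (overflow 21)
  27÷2 = 13 each, +1 to first 1
Round 6: Fernhollow=49 Juniper=43 → close Fernhollow (overflow 35)
  49÷1 = 49 each, +1 to first 0

Closure order: Greywater, Briarlake, Hollowpine, Ironridge, Ashgrove, Fernhollow
Last habitat: Juniper with 92 animals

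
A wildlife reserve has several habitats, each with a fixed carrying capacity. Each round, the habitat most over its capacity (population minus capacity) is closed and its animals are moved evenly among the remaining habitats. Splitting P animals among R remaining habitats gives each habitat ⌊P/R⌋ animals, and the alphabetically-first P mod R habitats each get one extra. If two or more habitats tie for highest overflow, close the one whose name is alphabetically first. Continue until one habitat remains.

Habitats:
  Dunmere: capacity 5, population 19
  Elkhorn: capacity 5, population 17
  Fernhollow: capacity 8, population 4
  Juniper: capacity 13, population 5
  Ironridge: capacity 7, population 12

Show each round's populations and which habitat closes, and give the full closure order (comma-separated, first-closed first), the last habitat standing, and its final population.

Round 1: Dunmere=19 Elkhorn=17 Fernhollow=4 Ironridge=12 Juniper=5 → close Dunmere (overflow 14)
  19÷4 = 4 each, +1 to first 3
Round 2: Elkhorn=22 Fernhollow=9 Ironridge=17 Juniper=9 → close Elkhorn (overflow 17)
  22÷3 = 7 each, +1 to first 1
Round 3: Fernhollow=17 Ironridge=24 Juniper=16 → close Ironridge (overflow 17)
  24÷2 = 12 each, +1 to first 0
Round 4: Fernhollow=29 Juniper=28 → close Fernhollow (overflow 21)
  29÷1 = 29 each, +1 to first 0

Closure order: Dunmere, Elkhorn, Ironridge, Fernhollow
Last habitat: Juniper with 57 animals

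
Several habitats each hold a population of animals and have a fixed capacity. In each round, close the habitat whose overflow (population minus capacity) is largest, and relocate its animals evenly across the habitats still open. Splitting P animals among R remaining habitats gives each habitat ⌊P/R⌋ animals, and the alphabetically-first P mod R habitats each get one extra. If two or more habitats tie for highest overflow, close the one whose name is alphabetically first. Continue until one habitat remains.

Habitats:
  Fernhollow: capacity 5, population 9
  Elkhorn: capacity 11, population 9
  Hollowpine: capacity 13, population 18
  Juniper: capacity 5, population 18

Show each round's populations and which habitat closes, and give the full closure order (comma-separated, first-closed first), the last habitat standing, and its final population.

Closure order: Juniper, Hollowpine, Fernhollow
Last habitat: Elkhorn with 54 animals

Round 1: Elkhorn=9 Fernhollow=9 Hollowpine=18 Juniper=18 → close Juniper (overflow 13)
  18÷3 = 6 each, +1 to first 0
Round 2: Elkhorn=15 Fernhollow=15 Hollowpine=24 → close Hollowpine (overflow 11)
  24÷2 = 12 each, +1 to first 0
Round 3: Elkhorn=27 Fernhollow=27 → close Fernhollow (overflow 22)
  27÷1 = 27 each, +1 to first 0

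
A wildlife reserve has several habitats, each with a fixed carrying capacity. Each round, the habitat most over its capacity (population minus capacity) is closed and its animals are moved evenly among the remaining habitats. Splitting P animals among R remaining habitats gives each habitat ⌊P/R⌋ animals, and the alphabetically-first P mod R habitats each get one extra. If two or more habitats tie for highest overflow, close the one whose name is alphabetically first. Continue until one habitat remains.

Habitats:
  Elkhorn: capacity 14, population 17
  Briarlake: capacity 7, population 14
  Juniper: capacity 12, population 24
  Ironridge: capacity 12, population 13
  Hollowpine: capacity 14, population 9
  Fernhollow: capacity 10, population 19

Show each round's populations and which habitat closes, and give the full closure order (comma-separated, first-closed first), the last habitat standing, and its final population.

Closure order: Juniper, Fernhollow, Briarlake, Elkhorn, Ironridge
Last habitat: Hollowpine with 96 animals

Round 1: Briarlake=14 Elkhorn=17 Fernhollow=19 Hollowpine=9 Ironridge=13 Juniper=24 → close Juniper (overflow 12)
  24÷5 = 4 each, +1 to first 4
Round 2: Briarlake=19 Elkhorn=22 Fernhollow=24 Hollowpine=14 Ironridge=17 → close Fernhollow (overflow 14)
  24÷4 = 6 each, +1 to first 0
Round 3: Briarlake=25 Elkhorn=28 Hollowpine=20 Ironridge=23 → close Briarlake (overflow 18)
  25÷3 = 8 each, +1 to first 1
Round 4: Elkhorn=37 Hollowpine=28 Ironridge=31 → close Elkhorn (overflow 23)
  37÷2 = 18 each, +1 to first 1
Round 5: Hollowpine=47 Ironridge=49 → close Ironridge (overflow 37)
  49÷1 = 49 each, +1 to first 0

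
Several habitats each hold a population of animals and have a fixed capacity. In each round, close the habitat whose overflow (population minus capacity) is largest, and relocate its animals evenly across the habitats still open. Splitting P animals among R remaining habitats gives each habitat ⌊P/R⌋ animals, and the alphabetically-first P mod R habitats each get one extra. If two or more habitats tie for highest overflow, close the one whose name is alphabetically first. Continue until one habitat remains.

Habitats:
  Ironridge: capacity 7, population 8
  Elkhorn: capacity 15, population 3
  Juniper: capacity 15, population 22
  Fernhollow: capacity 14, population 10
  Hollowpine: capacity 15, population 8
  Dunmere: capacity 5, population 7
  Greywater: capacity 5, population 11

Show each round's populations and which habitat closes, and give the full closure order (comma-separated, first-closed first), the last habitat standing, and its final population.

Round 1: Dunmere=7 Elkhorn=3 Fernhollow=10 Greywater=11 Hollowpine=8 Ironridge=8 Juniper=22 → close Juniper (overflow 7)
  22÷6 = 3 each, +1 to first 4
Round 2: Dunmere=11 Elkhorn=7 Fernhollow=14 Greywater=15 Hollowpine=11 Ironridge=11 → close Greywater (overflow 10)
  15÷5 = 3 each, +1 to first 0
Round 3: Dunmere=14 Elkhorn=10 Fernhollow=17 Hollowpine=14 Ironridge=14 → close Dunmere (overflow 9)
  14÷4 = 3 each, +1 to first 2
Round 4: Elkhorn=14 Fernhollow=21 Hollowpine=17 Ironridge=17 → close Ironridge (overflow 10)
  17÷3 = 5 each, +1 to first 2
Round 5: Elkhorn=20 Fernhollow=27 Hollowpine=22 → close Fernhollow (overflow 13)
  27÷2 = 13 each, +1 to first 1
Round 6: Elkhorn=34 Hollowpine=35 → close Hollowpine (overflow 20)
  35÷1 = 35 each, +1 to first 0

Closure order: Juniper, Greywater, Dunmere, Ironridge, Fernhollow, Hollowpine
Last habitat: Elkhorn with 69 animals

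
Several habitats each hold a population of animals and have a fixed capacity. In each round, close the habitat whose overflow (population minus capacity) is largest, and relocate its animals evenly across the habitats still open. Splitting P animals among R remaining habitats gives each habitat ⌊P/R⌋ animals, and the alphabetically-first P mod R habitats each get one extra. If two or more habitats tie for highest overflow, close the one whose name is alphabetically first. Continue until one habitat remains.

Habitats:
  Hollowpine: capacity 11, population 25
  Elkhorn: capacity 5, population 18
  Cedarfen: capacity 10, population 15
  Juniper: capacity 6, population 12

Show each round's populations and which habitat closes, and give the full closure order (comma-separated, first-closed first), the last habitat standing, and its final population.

Round 1: Cedarfen=15 Elkhorn=18 Hollowpine=25 Juniper=12 → close Hollowpine (overflow 14)
  25÷3 = 8 each, +1 to first 1
Round 2: Cedarfen=24 Elkhorn=26 Juniper=20 → close Elkhorn (overflow 21)
  26÷2 = 13 each, +1 to first 0
Round 3: Cedarfen=37 Juniper=33 → close Cedarfen (overflow 27)
  37÷1 = 37 each, +1 to first 0

Closure order: Hollowpine, Elkhorn, Cedarfen
Last habitat: Juniper with 70 animals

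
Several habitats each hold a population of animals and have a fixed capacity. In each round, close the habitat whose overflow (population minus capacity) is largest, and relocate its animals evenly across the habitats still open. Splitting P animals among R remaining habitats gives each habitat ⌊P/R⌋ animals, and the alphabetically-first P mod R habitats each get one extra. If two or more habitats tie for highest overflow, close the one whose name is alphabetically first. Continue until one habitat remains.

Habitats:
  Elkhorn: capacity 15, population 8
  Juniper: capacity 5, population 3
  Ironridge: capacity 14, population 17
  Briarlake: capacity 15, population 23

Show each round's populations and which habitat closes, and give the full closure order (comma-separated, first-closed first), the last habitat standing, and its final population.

Closure order: Briarlake, Ironridge, Juniper
Last habitat: Elkhorn with 51 animals

Round 1: Briarlake=23 Elkhorn=8 Ironridge=17 Juniper=3 → close Briarlake (overflow 8)
  23÷3 = 7 each, +1 to first 2
Round 2: Elkhorn=16 Ironridge=25 Juniper=10 → close Ironridge (overflow 11)
  25÷2 = 12 each, +1 to first 1
Round 3: Elkhorn=29 Juniper=22 → close Juniper (overflow 17)
  22÷1 = 22 each, +1 to first 0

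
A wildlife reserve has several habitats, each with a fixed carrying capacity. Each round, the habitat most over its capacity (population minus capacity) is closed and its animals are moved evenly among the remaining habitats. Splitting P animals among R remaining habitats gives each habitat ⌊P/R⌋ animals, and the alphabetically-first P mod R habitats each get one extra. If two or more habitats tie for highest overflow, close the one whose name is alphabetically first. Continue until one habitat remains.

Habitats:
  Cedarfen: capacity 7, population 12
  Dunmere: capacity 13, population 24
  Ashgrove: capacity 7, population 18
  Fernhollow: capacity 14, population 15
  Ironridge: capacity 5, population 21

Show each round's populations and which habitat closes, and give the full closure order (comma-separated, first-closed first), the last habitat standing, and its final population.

Round 1: Ashgrove=18 Cedarfen=12 Dunmere=24 Fernhollow=15 Ironridge=21 → close Ironridge (overflow 16)
  21÷4 = 5 each, +1 to first 1
Round 2: Ashgrove=24 Cedarfen=17 Dunmere=29 Fernhollow=20 → close Ashgrove (overflow 17)
  24÷3 = 8 each, +1 to first 0
Round 3: Cedarfen=25 Dunmere=37 Fernhollow=28 → close Dunmere (overflow 24)
  37÷2 = 18 each, +1 to first 1
Round 4: Cedarfen=44 Fernhollow=46 → close Cedarfen (overflow 37)
  44÷1 = 44 each, +1 to first 0

Closure order: Ironridge, Ashgrove, Dunmere, Cedarfen
Last habitat: Fernhollow with 90 animals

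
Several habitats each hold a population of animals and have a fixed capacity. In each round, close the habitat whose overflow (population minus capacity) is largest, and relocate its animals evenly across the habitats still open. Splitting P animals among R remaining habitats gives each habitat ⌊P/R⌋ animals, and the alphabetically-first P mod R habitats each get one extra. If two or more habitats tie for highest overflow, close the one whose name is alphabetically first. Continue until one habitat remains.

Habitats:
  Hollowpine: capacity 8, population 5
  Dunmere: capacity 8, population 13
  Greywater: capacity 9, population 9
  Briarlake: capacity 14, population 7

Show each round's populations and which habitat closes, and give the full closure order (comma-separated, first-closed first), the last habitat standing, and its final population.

Closure order: Dunmere, Greywater, Hollowpine
Last habitat: Briarlake with 34 animals

Round 1: Briarlake=7 Dunmere=13 Greywater=9 Hollowpine=5 → close Dunmere (overflow 5)
  13÷3 = 4 each, +1 to first 1
Round 2: Briarlake=12 Greywater=13 Hollowpine=9 → close Greywater (overflow 4)
  13÷2 = 6 each, +1 to first 1
Round 3: Briarlake=19 Hollowpine=15 → close Hollowpine (overflow 7)
  15÷1 = 15 each, +1 to first 0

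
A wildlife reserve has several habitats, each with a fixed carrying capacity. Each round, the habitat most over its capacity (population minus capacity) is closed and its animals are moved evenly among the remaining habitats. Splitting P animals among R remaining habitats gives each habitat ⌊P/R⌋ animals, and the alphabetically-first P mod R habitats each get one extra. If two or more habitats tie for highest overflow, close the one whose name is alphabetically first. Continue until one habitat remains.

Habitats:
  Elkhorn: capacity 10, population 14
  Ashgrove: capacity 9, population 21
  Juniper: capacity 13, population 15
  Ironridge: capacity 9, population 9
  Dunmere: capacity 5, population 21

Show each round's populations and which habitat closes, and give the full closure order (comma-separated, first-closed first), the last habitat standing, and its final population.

Round 1: Ashgrove=21 Dunmere=21 Elkhorn=14 Ironridge=9 Juniper=15 → close Dunmere (overflow 16)
  21÷4 = 5 each, +1 to first 1
Round 2: Ashgrove=27 Elkhorn=19 Ironridge=14 Juniper=20 → close Ashgrove (overflow 18)
  27÷3 = 9 each, +1 to first 0
Round 3: Elkhorn=28 Ironridge=23 Juniper=29 → close Elkhorn (overflow 18)
  28÷2 = 14 each, +1 to first 0
Round 4: Ironridge=37 Juniper=43 → close Juniper (overflow 30)
  43÷1 = 43 each, +1 to first 0

Closure order: Dunmere, Ashgrove, Elkhorn, Juniper
Last habitat: Ironridge with 80 animals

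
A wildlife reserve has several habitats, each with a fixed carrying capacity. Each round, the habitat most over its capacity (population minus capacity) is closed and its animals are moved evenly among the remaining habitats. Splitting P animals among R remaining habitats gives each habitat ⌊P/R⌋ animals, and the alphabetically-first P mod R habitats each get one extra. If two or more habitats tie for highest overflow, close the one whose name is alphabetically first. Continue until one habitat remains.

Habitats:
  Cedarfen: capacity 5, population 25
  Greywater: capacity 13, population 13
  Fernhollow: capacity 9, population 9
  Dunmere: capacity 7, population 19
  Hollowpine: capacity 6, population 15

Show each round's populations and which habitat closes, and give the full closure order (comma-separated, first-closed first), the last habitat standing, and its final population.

Round 1: Cedarfen=25 Dunmere=19 Fernhollow=9 Greywater=13 Hollowpine=15 → close Cedarfen (overflow 20)
  25÷4 = 6 each, +1 to first 1
Round 2: Dunmere=26 Fernhollow=15 Greywater=19 Hollowpine=21 → close Dunmere (overflow 19)
  26÷3 = 8 each, +1 to first 2
Round 3: Fernhollow=24 Greywater=28 Hollowpine=29 → close Hollowpine (overflow 23)
  29÷2 = 14 each, +1 to first 1
Round 4: Fernhollow=39 Greywater=42 → close Fernhollow (overflow 30)
  39÷1 = 39 each, +1 to first 0

Closure order: Cedarfen, Dunmere, Hollowpine, Fernhollow
Last habitat: Greywater with 81 animals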